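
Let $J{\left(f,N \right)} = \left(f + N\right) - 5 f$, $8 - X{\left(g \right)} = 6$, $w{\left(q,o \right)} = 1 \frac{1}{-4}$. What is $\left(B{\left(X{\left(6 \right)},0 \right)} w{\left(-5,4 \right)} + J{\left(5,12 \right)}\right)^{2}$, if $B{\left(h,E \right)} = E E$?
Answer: $64$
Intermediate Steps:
$w{\left(q,o \right)} = - \frac{1}{4}$ ($w{\left(q,o \right)} = 1 \left(- \frac{1}{4}\right) = - \frac{1}{4}$)
$X{\left(g \right)} = 2$ ($X{\left(g \right)} = 8 - 6 = 2$)
$B{\left(h,E \right)} = E^{2}$
$J{\left(f,N \right)} = N - 4 f$ ($J{\left(f,N \right)} = \left(N + f\right) - 5 f = N - 4 f$)
$\left(B{\left(X{\left(6 \right)},0 \right)} w{\left(-5,4 \right)} + J{\left(5,12 \right)}\right)^{2} = \left(0^{2} \left(- \frac{1}{4}\right) + \left(12 - 20\right)\right)^{2} = \left(0 \left(- \frac{1}{4}\right) + \left(12 - 20\right)\right)^{2} = \left(0 - 8\right)^{2} = \left(-8\right)^{2} = 64$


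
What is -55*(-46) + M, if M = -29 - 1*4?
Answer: 2497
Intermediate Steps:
M = -33 (M = -29 - 4 = -33)
-55*(-46) + M = -55*(-46) - 33 = 2530 - 33 = 2497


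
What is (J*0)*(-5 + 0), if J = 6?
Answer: 0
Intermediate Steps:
(J*0)*(-5 + 0) = (6*0)*(-5 + 0) = 0*(-5) = 0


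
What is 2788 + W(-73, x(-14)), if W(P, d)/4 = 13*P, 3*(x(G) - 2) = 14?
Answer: -1008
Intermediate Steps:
x(G) = 20/3 (x(G) = 2 + (1/3)*14 = 2 + 14/3 = 20/3)
W(P, d) = 52*P (W(P, d) = 4*(13*P) = 52*P)
2788 + W(-73, x(-14)) = 2788 + 52*(-73) = 2788 - 3796 = -1008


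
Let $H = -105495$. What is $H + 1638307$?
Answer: $1532812$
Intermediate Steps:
$H + 1638307 = -105495 + 1638307 = 1532812$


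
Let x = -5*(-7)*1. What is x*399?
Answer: 13965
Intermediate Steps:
x = 35 (x = 35*1 = 35)
x*399 = 35*399 = 13965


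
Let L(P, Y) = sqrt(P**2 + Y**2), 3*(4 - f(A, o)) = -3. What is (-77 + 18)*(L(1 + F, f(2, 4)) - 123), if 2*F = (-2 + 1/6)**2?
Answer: 7257 - 59*sqrt(166849)/72 ≈ 6922.3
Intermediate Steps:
f(A, o) = 5 (f(A, o) = 4 - 1/3*(-3) = 4 + 1 = 5)
F = 121/72 (F = (-2 + 1/6)**2/2 = (-11/6)**2/2 = (1/2)*(121/36) = 121/72 ≈ 1.6806)
(-77 + 18)*(L(1 + F, f(2, 4)) - 123) = (-77 + 18)*(sqrt((1 + 121/72)**2 + 5**2) - 123) = -59*(sqrt((193/72)**2 + 25) - 123) = -59*(sqrt(37249/5184 + 25) - 123) = -59*(sqrt(166849/5184) - 123) = -59*(sqrt(166849)/72 - 123) = -59*(-123 + sqrt(166849)/72) = 7257 - 59*sqrt(166849)/72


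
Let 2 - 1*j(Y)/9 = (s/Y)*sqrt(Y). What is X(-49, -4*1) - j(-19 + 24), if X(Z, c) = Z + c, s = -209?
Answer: -71 - 1881*sqrt(5)/5 ≈ -912.21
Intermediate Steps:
j(Y) = 18 + 1881/sqrt(Y) (j(Y) = 18 - 9*(-209/Y)*sqrt(Y) = 18 - (-1881)/sqrt(Y) = 18 + 1881/sqrt(Y))
X(-49, -4*1) - j(-19 + 24) = (-49 - 4*1) - (18 + 1881/sqrt(-19 + 24)) = (-49 - 4) - (18 + 1881/sqrt(5)) = -53 - (18 + 1881*(sqrt(5)/5)) = -53 - (18 + 1881*sqrt(5)/5) = -53 + (-18 - 1881*sqrt(5)/5) = -71 - 1881*sqrt(5)/5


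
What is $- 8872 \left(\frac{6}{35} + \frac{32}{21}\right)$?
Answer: $- \frac{1579216}{105} \approx -15040.0$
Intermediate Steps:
$- 8872 \left(\frac{6}{35} + \frac{32}{21}\right) = \left(-8872\right) \frac{178}{105} = - \frac{1579216}{105}$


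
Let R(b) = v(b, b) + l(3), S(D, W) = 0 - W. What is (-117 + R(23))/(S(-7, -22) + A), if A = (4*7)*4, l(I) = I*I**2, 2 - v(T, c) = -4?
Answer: -42/67 ≈ -0.62687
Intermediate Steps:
S(D, W) = -W
v(T, c) = 6 (v(T, c) = 2 - 1*(-4) = 2 + 4 = 6)
l(I) = I**3
A = 112 (A = 28*4 = 112)
R(b) = 33 (R(b) = 6 + 3**3 = 6 + 27 = 33)
(-117 + R(23))/(S(-7, -22) + A) = (-117 + 33)/(-1*(-22) + 112) = -84/(22 + 112) = -84/134 = -84*1/134 = -42/67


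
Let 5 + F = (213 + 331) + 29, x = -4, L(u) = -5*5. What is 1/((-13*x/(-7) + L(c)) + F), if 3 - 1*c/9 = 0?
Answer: 7/3749 ≈ 0.0018672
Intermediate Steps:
c = 27 (c = 27 - 9*0 = 27 + 0 = 27)
L(u) = -25
F = 568 (F = -5 + ((213 + 331) + 29) = -5 + (544 + 29) = -5 + 573 = 568)
1/((-13*x/(-7) + L(c)) + F) = 1/((-(-52)/(-7) - 25) + 568) = 1/((-(-52)*(-1)/7 - 25) + 568) = 1/((-13*4/7 - 25) + 568) = 1/((-52/7 - 25) + 568) = 1/(-227/7 + 568) = 1/(3749/7) = 7/3749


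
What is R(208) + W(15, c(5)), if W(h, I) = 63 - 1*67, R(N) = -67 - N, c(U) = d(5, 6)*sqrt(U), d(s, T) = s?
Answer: -279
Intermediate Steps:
c(U) = 5*sqrt(U)
W(h, I) = -4 (W(h, I) = 63 - 67 = -4)
R(208) + W(15, c(5)) = (-67 - 1*208) - 4 = (-67 - 208) - 4 = -275 - 4 = -279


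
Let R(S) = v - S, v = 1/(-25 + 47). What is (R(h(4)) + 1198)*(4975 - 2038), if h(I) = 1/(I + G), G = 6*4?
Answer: 98519529/28 ≈ 3.5186e+6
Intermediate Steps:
v = 1/22 ≈ 0.045455
G = 24
h(I) = 1/(24 + I) (h(I) = 1/(I + 24) = 1/(24 + I))
R(S) = 1/22 - S
(R(h(4)) + 1198)*(4975 - 2038) = ((1/22 - 1/(24 + 4)) + 1198)*(4975 - 2038) = ((1/22 - 1/28) + 1198)*2937 = (3/308 + 1198)*2937 = (368987/308)*2937 = 98519529/28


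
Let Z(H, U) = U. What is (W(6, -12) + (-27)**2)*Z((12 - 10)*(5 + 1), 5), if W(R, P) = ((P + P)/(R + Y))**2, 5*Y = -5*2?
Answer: 3825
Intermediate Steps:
Y = -2 (Y = (-5*2)/5 = (1/5)*(-10) = -2)
W(R, P) = 4*P**2/(-2 + R)**2 (W(R, P) = ((P + P)/(R - 2))**2 = ((2*P)/(-2 + R))**2 = (2*P/(-2 + R))**2 = 4*P**2/(-2 + R)**2)
(W(6, -12) + (-27)**2)*Z((12 - 10)*(5 + 1), 5) = (4*(-12)**2/(-2 + 6)**2 + (-27)**2)*5 = (4*144/4**2 + 729)*5 = (4*144*(1/16) + 729)*5 = (36 + 729)*5 = 765*5 = 3825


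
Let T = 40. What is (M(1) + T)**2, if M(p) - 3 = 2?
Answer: 2025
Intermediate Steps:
M(p) = 5 (M(p) = 3 + 2 = 5)
(M(1) + T)**2 = (5 + 40)**2 = 45**2 = 2025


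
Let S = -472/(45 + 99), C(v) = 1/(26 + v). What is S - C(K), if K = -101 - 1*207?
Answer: -1385/423 ≈ -3.2742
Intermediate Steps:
K = -308 (K = -101 - 207 = -308)
S = -59/18 (S = -472/144 = (1/144)*(-472) = -59/18 ≈ -3.2778)
S - C(K) = -59/18 - 1/(26 - 308) = -59/18 - 1/(-282) = -59/18 - 1*(-1/282) = -59/18 + 1/282 = -1385/423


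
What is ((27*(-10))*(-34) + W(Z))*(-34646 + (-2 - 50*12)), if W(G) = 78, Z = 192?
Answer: -326325984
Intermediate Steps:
((27*(-10))*(-34) + W(Z))*(-34646 + (-2 - 50*12)) = ((27*(-10))*(-34) + 78)*(-34646 + (-2 - 50*12)) = (-270*(-34) + 78)*(-34646 + (-2 - 600)) = (9180 + 78)*(-34646 - 602) = 9258*(-35248) = -326325984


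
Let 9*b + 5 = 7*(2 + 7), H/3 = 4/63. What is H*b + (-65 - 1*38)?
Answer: -19235/189 ≈ -101.77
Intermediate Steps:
H = 4/21 (H = 3*(4/63) = 4/21 ≈ 0.19048)
b = 58/9 (b = -5/9 + (7*(2 + 7))/9 = -5/9 + (7*9)/9 = -5/9 + (⅑)*63 = -5/9 + 7 = 58/9 ≈ 6.4444)
H*b + (-65 - 1*38) = (4/21)*(58/9) + (-65 - 1*38) = 232/189 + (-65 - 38) = 232/189 - 103 = -19235/189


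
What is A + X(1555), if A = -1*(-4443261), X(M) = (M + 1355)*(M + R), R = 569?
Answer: 10624101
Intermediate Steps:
X(M) = (569 + M)*(1355 + M) (X(M) = (M + 1355)*(M + 569) = (1355 + M)*(569 + M) = (569 + M)*(1355 + M))
A = 4443261
A + X(1555) = 4443261 + (770995 + 1555² + 1924*1555) = 4443261 + (770995 + 2418025 + 2991820) = 4443261 + 6180840 = 10624101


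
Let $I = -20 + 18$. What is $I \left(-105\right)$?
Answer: $210$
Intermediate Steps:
$I = -2$
$I \left(-105\right) = \left(-2\right) \left(-105\right) = 210$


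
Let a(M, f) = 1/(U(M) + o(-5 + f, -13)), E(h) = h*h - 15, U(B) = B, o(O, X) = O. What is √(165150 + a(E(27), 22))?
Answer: √88249719881/731 ≈ 406.39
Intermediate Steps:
E(h) = -15 + h² (E(h) = h² - 15 = -15 + h²)
a(M, f) = 1/(-5 + M + f) (a(M, f) = 1/(M + (-5 + f)) = 1/(-5 + M + f))
√(165150 + a(E(27), 22)) = √(165150 + 1/(-5 + (-15 + 27²) + 22)) = √(165150 + 1/(-5 + (-15 + 729) + 22)) = √(165150 + 1/(-5 + 714 + 22)) = √(165150 + 1/731) = √(120724651/731) = √88249719881/731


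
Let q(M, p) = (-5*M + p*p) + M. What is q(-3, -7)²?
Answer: 3721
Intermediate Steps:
q(M, p) = p² - 4*M (q(M, p) = (-5*M + p²) + M = (p² - 5*M) + M = p² - 4*M)
q(-3, -7)² = ((-7)² - 4*(-3))² = (49 + 12)² = 61² = 3721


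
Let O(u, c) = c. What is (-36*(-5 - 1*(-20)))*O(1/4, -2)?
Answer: 1080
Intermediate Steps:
(-36*(-5 - 1*(-20)))*O(1/4, -2) = -36*(-5 - 1*(-20))*(-2) = -36*(-5 + 20)*(-2) = -36*15*(-2) = -540*(-2) = 1080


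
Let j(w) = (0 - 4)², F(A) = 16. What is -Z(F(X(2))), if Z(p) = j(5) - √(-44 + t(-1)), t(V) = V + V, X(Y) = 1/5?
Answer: -16 + I*√46 ≈ -16.0 + 6.7823*I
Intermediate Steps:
X(Y) = ⅕
t(V) = 2*V
j(w) = 16 (j(w) = (-4)² = 16)
Z(p) = 16 - I*√46 (Z(p) = 16 - √(-44 + 2*(-1)) = 16 - √(-44 - 2) = 16 - √(-46) = 16 - I*√46)
-Z(F(X(2))) = -(16 - I*√46) = -16 + I*√46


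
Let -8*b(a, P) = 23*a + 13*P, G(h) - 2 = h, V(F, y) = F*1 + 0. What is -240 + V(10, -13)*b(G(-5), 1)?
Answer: -170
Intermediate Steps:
V(F, y) = F (V(F, y) = F + 0 = F)
G(h) = 2 + h
b(a, P) = -23*a/8 - 13*P/8 (b(a, P) = -(23*a + 13*P)/8 = -(13*P + 23*a)/8 = -23*a/8 - 13*P/8)
-240 + V(10, -13)*b(G(-5), 1) = -240 + 10*(-23*(2 - 5)/8 - 13/8*1) = -240 + 10*(-23/8*(-3) - 13/8) = -240 + 10*(69/8 - 13/8) = -240 + 10*7 = -240 + 70 = -170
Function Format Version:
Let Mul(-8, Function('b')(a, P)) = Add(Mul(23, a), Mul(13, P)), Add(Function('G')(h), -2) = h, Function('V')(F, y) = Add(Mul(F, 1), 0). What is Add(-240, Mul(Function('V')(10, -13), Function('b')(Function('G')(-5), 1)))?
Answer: -170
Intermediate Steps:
Function('V')(F, y) = F (Function('V')(F, y) = Add(F, 0) = F)
Function('G')(h) = Add(2, h)
Function('b')(a, P) = Add(Mul(Rational(-23, 8), a), Mul(Rational(-13, 8), P)) (Function('b')(a, P) = Mul(Rational(-1, 8), Add(Mul(23, a), Mul(13, P))) = Mul(Rational(-1, 8), Add(Mul(13, P), Mul(23, a))) = Add(Mul(Rational(-23, 8), a), Mul(Rational(-13, 8), P)))
Add(-240, Mul(Function('V')(10, -13), Function('b')(Function('G')(-5), 1))) = Add(-240, Mul(10, Add(Mul(Rational(-23, 8), Add(2, -5)), Mul(Rational(-13, 8), 1)))) = Add(-240, Mul(10, Add(Mul(Rational(-23, 8), -3), Rational(-13, 8)))) = Add(-240, Mul(10, Add(Rational(69, 8), Rational(-13, 8)))) = Add(-240, Mul(10, 7)) = Add(-240, 70) = -170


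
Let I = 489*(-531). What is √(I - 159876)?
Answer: 3*I*√46615 ≈ 647.71*I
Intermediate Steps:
I = -259659
√(I - 159876) = √(-259659 - 159876) = √(-419535) = 3*I*√46615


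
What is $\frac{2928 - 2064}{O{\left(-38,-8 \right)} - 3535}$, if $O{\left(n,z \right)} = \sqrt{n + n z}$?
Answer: $- \frac{436320}{1785137} - \frac{864 \sqrt{266}}{12495959} \approx -0.24555$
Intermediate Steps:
$\frac{2928 - 2064}{O{\left(-38,-8 \right)} - 3535} = \frac{2928 - 2064}{\sqrt{- 38 \left(1 - 8\right)} - 3535} = \frac{864}{\sqrt{\left(-38\right) \left(-7\right)} - 3535} = \frac{864}{\sqrt{266} - 3535} = \frac{864}{-3535 + \sqrt{266}}$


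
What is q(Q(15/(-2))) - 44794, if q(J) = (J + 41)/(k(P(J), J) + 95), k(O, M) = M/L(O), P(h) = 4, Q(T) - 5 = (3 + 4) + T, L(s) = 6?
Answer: -17155920/383 ≈ -44794.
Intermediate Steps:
Q(T) = 12 + T (Q(T) = 5 + ((3 + 4) + T) = 5 + (7 + T) = 12 + T)
k(O, M) = M/6
q(J) = (41 + J)/(95 + J/6) (q(J) = (J + 41)/(J/6 + 95) = (41 + J)/(95 + J/6))
q(Q(15/(-2))) - 44794 = 6*(41 + (12 + 15/(-2)))/(570 + (12 + 15/(-2))) - 44794 = 6*(41 + (12 + 15*(-1/2)))/(570 + (12 + 15*(-1/2))) - 44794 = 6*(41 + (12 - 15/2))/(570 + (12 - 15/2)) - 44794 = 6*(41 + 9/2)/(570 + 9/2) - 44794 = 6*(91/2)/(1149/2) - 44794 = 6*(2/1149)*(91/2) - 44794 = 182/383 - 44794 = -17155920/383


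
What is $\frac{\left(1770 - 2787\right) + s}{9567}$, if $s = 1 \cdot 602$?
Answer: $- \frac{415}{9567} \approx -0.043378$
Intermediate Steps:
$s = 602$
$\frac{\left(1770 - 2787\right) + s}{9567} = \frac{\left(1770 - 2787\right) + 602}{9567} = \left(-1017 + 602\right) \frac{1}{9567} = \left(-415\right) \frac{1}{9567} = - \frac{415}{9567}$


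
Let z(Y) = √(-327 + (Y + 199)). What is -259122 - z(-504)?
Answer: -259122 - 2*I*√158 ≈ -2.5912e+5 - 25.14*I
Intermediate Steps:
z(Y) = √(-128 + Y) (z(Y) = √(-327 + (199 + Y)) = √(-128 + Y))
-259122 - z(-504) = -259122 - √(-128 - 504) = -259122 - √(-632) = -259122 - 2*I*√158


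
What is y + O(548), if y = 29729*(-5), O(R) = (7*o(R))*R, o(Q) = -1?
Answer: -152481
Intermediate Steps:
O(R) = -7*R (O(R) = (7*(-1))*R = -7*R)
y = -148645
y + O(548) = -148645 - 7*548 = -148645 - 3836 = -152481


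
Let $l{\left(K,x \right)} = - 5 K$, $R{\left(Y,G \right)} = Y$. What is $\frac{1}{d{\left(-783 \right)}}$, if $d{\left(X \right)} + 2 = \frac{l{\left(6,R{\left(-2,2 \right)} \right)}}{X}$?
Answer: $- \frac{261}{512} \approx -0.50977$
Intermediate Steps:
$d{\left(X \right)} = -2 - \frac{30}{X}$ ($d{\left(X \right)} = -2 + \frac{\left(-5\right) 6}{X} = -2 - \frac{30}{X}$)
$\frac{1}{d{\left(-783 \right)}} = \frac{1}{-2 - \frac{30}{-783}} = \frac{1}{-2 - - \frac{10}{261}} = \frac{1}{-2 + \frac{10}{261}} = \frac{1}{- \frac{512}{261}} = - \frac{261}{512}$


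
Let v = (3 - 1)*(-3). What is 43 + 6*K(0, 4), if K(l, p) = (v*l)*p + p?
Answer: 67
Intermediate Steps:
v = -6 (v = 2*(-3) = -6)
K(l, p) = p - 6*l*p (K(l, p) = (-6*l)*p + p = -6*l*p + p = p - 6*l*p)
43 + 6*K(0, 4) = 43 + 6*(4*(1 - 6*0)) = 43 + 6*(4*(1 + 0)) = 43 + 6*(4*1) = 43 + 6*4 = 43 + 24 = 67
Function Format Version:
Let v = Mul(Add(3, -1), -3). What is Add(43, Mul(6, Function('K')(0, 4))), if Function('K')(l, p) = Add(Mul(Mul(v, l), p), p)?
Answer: 67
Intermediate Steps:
v = -6 (v = Mul(2, -3) = -6)
Function('K')(l, p) = Add(p, Mul(-6, l, p)) (Function('K')(l, p) = Add(Mul(Mul(-6, l), p), p) = Add(Mul(-6, l, p), p) = Add(p, Mul(-6, l, p)))
Add(43, Mul(6, Function('K')(0, 4))) = Add(43, Mul(6, Mul(4, Add(1, Mul(-6, 0))))) = Add(43, Mul(6, Mul(4, Add(1, 0)))) = Add(43, Mul(6, Mul(4, 1))) = Add(43, Mul(6, 4)) = Add(43, 24) = 67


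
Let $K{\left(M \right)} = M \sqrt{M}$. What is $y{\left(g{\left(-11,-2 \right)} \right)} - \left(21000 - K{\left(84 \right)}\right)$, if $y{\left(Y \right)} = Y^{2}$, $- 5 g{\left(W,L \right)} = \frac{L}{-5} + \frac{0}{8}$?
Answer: $- \frac{13124996}{625} + 168 \sqrt{21} \approx -20230.0$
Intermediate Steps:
$K{\left(M \right)} = M^{\frac{3}{2}}$
$g{\left(W,L \right)} = \frac{L}{25}$ ($g{\left(W,L \right)} = - \frac{\frac{L}{-5} + \frac{0}{8}}{5} = - \frac{L \left(- \frac{1}{5}\right) + 0 \cdot \frac{1}{8}}{5} = - \frac{- \frac{L}{5} + 0}{5} = - \frac{\left(- \frac{1}{5}\right) L}{5} = \frac{L}{25}$)
$y{\left(g{\left(-11,-2 \right)} \right)} - \left(21000 - K{\left(84 \right)}\right) = \left(\frac{1}{25} \left(-2\right)\right)^{2} - \left(21000 - 84^{\frac{3}{2}}\right) = \left(- \frac{2}{25}\right)^{2} - \left(21000 - 168 \sqrt{21}\right) = \frac{4}{625} - \left(21000 - 168 \sqrt{21}\right) = - \frac{13124996}{625} + 168 \sqrt{21}$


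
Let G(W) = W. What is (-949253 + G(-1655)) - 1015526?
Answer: -1966434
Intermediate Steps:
(-949253 + G(-1655)) - 1015526 = (-949253 - 1655) - 1015526 = -950908 - 1015526 = -1966434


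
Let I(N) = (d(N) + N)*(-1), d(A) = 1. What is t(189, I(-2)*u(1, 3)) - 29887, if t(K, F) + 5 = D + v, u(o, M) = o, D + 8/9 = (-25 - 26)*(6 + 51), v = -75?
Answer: -295874/9 ≈ -32875.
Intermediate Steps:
D = -26171/9 (D = -8/9 + (-25 - 26)*(6 + 51) = -8/9 - 51*57 = -8/9 - 2907 = -26171/9 ≈ -2907.9)
I(N) = -1 - N (I(N) = (1 + N)*(-1) = -1 - N)
t(K, F) = -26891/9 (t(K, F) = -5 + (-26171/9 - 75) = -5 - 26846/9 = -26891/9)
t(189, I(-2)*u(1, 3)) - 29887 = -26891/9 - 29887 = -295874/9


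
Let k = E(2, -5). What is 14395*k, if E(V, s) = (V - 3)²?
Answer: 14395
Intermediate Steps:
E(V, s) = (-3 + V)²
k = 1 (k = (-3 + 2)² = (-1)² = 1)
14395*k = 14395*1 = 14395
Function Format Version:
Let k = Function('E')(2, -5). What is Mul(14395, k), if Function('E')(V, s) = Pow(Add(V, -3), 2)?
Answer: 14395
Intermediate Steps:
Function('E')(V, s) = Pow(Add(-3, V), 2)
k = 1 (k = Pow(Add(-3, 2), 2) = Pow(-1, 2) = 1)
Mul(14395, k) = Mul(14395, 1) = 14395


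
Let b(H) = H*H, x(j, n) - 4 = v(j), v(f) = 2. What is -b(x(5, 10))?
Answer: -36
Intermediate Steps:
x(j, n) = 6 (x(j, n) = 4 + 2 = 6)
b(H) = H²
-b(x(5, 10)) = -1*6² = -1*36 = -36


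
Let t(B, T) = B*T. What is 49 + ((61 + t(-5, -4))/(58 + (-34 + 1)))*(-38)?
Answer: -1853/25 ≈ -74.120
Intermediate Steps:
49 + ((61 + t(-5, -4))/(58 + (-34 + 1)))*(-38) = 49 + ((61 - 5*(-4))/(58 + (-34 + 1)))*(-38) = 49 + ((61 + 20)/(58 - 33))*(-38) = 49 + (81/25)*(-38) = 49 - 3078/25 = -1853/25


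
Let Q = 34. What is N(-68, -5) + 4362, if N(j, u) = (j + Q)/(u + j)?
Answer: 318460/73 ≈ 4362.5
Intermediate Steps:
N(j, u) = (34 + j)/(j + u) (N(j, u) = (j + 34)/(u + j) = (34 + j)/(j + u))
N(-68, -5) + 4362 = (34 - 68)/(-68 - 5) + 4362 = -34/(-73) + 4362 = -1/73*(-34) + 4362 = 34/73 + 4362 = 318460/73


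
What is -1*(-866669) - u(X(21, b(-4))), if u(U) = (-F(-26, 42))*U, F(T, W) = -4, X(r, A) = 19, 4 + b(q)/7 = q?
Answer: 866593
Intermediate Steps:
b(q) = -28 + 7*q
u(U) = 4*U (u(U) = (-1*(-4))*U = 4*U)
-1*(-866669) - u(X(21, b(-4))) = -1*(-866669) - 4*19 = 866669 - 1*76 = 866669 - 76 = 866593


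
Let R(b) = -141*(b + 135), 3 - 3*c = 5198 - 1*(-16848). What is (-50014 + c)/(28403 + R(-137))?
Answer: -34417/17211 ≈ -1.9997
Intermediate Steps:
c = -22043/3 (c = 1 - (5198 - 1*(-16848))/3 = 1 - (5198 + 16848)/3 = 1 - ⅓*22046 = 1 - 22046/3 = -22043/3 ≈ -7347.7)
R(b) = -19035 - 141*b (R(b) = -141*(135 + b) = -19035 - 141*b)
(-50014 + c)/(28403 + R(-137)) = (-50014 - 22043/3)/(28403 + (-19035 - 141*(-137))) = -172085/(3*(28403 + (-19035 + 19317))) = -172085/(3*(28403 + 282)) = -172085/3/28685 = -172085/3*1/28685 = -34417/17211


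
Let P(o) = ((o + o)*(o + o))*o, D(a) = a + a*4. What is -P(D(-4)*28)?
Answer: 702464000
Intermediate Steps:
D(a) = 5*a (D(a) = a + 4*a = 5*a)
P(o) = 4*o³ (P(o) = ((2*o)*(2*o))*o = (4*o²)*o = 4*o³)
-P(D(-4)*28) = -4*((5*(-4))*28)³ = -4*(-20*28)³ = -4*(-560)³ = -4*(-175616000) = -1*(-702464000) = 702464000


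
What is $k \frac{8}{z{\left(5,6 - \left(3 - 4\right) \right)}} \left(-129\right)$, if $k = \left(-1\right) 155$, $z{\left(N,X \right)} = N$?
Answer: $31992$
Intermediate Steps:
$k = -155$
$k \frac{8}{z{\left(5,6 - \left(3 - 4\right) \right)}} \left(-129\right) = - 155 \cdot \frac{8}{5} \left(-129\right) = - 155 \cdot 8 \cdot \frac{1}{5} \left(-129\right) = \left(-155\right) \frac{8}{5} \left(-129\right) = \left(-248\right) \left(-129\right) = 31992$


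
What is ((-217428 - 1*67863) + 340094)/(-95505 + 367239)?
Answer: 54803/271734 ≈ 0.20168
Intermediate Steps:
((-217428 - 1*67863) + 340094)/(-95505 + 367239) = ((-217428 - 67863) + 340094)/271734 = (-285291 + 340094)*(1/271734) = 54803*(1/271734) = 54803/271734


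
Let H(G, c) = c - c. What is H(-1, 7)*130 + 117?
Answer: 117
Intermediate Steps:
H(G, c) = 0
H(-1, 7)*130 + 117 = 0*130 + 117 = 0 + 117 = 117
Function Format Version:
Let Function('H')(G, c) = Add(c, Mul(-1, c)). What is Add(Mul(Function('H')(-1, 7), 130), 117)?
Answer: 117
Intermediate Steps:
Function('H')(G, c) = 0
Add(Mul(Function('H')(-1, 7), 130), 117) = Add(Mul(0, 130), 117) = Add(0, 117) = 117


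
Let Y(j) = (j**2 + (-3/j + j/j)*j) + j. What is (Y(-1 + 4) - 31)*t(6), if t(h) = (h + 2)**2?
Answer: -1216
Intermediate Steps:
Y(j) = j + j**2 + j*(1 - 3/j) (Y(j) = (j**2 + (-3/j + 1)*j) + j = (j**2 + (1 - 3/j)*j) + j = (j**2 + j*(1 - 3/j)) + j = j + j**2 + j*(1 - 3/j))
t(h) = (2 + h)**2
(Y(-1 + 4) - 31)*t(6) = ((-3 + (-1 + 4)**2 + 2*(-1 + 4)) - 31)*(2 + 6)**2 = ((-3 + 3**2 + 2*3) - 31)*8**2 = ((-3 + 9 + 6) - 31)*64 = (12 - 31)*64 = -19*64 = -1216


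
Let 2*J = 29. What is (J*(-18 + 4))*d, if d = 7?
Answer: -1421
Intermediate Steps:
J = 29/2 (J = (½)*29 = 29/2 ≈ 14.500)
(J*(-18 + 4))*d = (29*(-18 + 4)/2)*7 = ((29/2)*(-14))*7 = -203*7 = -1421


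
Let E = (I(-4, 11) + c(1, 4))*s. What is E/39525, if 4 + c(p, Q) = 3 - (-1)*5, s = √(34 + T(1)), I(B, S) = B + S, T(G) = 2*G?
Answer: 22/13175 ≈ 0.0016698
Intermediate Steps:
s = 6 (s = √(34 + 2*1) = √(34 + 2) = √36 = 6)
c(p, Q) = 4 (c(p, Q) = -4 + (3 - (-1)*5) = -4 + (3 - 1*(-5)) = -4 + (3 + 5) = -4 + 8 = 4)
E = 66 (E = ((-4 + 11) + 4)*6 = (7 + 4)*6 = 11*6 = 66)
E/39525 = 66/39525 = 66*(1/39525) = 22/13175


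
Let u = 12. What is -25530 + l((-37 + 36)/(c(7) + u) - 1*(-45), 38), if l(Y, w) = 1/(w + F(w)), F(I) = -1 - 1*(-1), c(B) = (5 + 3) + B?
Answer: -970139/38 ≈ -25530.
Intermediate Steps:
c(B) = 8 + B
F(I) = 0 (F(I) = -1 + 1 = 0)
l(Y, w) = 1/w (l(Y, w) = 1/(w + 0) = 1/w)
-25530 + l((-37 + 36)/(c(7) + u) - 1*(-45), 38) = -25530 + 1/38 = -970139/38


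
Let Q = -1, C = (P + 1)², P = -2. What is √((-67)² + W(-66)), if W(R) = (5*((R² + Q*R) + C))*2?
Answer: √48719 ≈ 220.72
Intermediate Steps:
C = 1 (C = (-2 + 1)² = (-1)² = 1)
W(R) = 10 - 10*R + 10*R² (W(R) = (5*((R² - R) + 1))*2 = (5*(1 + R² - R))*2 = (5 - 5*R + 5*R²)*2 = 10 - 10*R + 10*R²)
√((-67)² + W(-66)) = √((-67)² + (10 - 10*(-66) + 10*(-66)²)) = √(4489 + (10 + 660 + 10*4356)) = √(4489 + (10 + 660 + 43560)) = √(4489 + 44230) = √48719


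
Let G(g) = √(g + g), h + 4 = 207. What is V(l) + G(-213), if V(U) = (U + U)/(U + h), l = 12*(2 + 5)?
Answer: 24/41 + I*√426 ≈ 0.58537 + 20.64*I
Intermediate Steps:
h = 203 (h = -4 + 207 = 203)
G(g) = √2*√g (G(g) = √(2*g) = √2*√g)
l = 84 (l = 12*7 = 84)
V(U) = 2*U/(203 + U) (V(U) = (U + U)/(U + 203) = (2*U)/(203 + U) = 2*U/(203 + U))
V(l) + G(-213) = 2*84/(203 + 84) + √2*√(-213) = 2*84/287 + √2*(I*√213) = 2*84*(1/287) + I*√426 = 24/41 + I*√426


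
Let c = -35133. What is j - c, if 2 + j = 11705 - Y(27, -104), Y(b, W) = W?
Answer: 46940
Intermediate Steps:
j = 11807 (j = -2 + (11705 - 1*(-104)) = -2 + (11705 + 104) = -2 + 11809 = 11807)
j - c = 11807 - 1*(-35133) = 11807 + 35133 = 46940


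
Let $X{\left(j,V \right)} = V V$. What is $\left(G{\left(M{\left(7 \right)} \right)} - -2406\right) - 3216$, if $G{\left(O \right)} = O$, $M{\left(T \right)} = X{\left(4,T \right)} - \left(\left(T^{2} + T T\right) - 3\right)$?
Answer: $-856$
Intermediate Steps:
$X{\left(j,V \right)} = V^{2}$
$M{\left(T \right)} = 3 - T^{2}$ ($M{\left(T \right)} = T^{2} - \left(\left(T^{2} + T T\right) - 3\right) = T^{2} - \left(\left(T^{2} + T^{2}\right) - 3\right) = T^{2} - \left(2 T^{2} - 3\right) = T^{2} - \left(-3 + 2 T^{2}\right) = 3 - T^{2}$)
$\left(G{\left(M{\left(7 \right)} \right)} - -2406\right) - 3216 = \left(\left(3 - 7^{2}\right) - -2406\right) - 3216 = \left(\left(3 - 49\right) + 2406\right) - 3216 = \left(-46 + 2406\right) - 3216 = 2360 - 3216 = -856$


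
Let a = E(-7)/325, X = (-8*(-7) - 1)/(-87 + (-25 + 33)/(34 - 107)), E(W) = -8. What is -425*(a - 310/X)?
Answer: -2178166242/10439 ≈ -2.0866e+5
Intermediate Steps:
X = -4015/6359 (X = (56 - 1)/(-87 + 8/(-73)) = 55/(-87 + 8*(-1/73)) = 55/(-87 - 8/73) = 55/(-6359/73) = 55*(-73/6359) = -4015/6359 ≈ -0.63139)
a = -8/325 ≈ -0.024615
-425*(a - 310/X) = -425*(-8/325 - 310/(-4015/6359)) = -425*(-8/325 - 310*(-6359/4015)) = -425*(-8/325 + 394258/803) = -425*128127426/260975 = -2178166242/10439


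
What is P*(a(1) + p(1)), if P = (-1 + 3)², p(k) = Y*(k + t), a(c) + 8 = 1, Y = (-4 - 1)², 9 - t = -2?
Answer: 1172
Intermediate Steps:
t = 11 (t = 9 - 1*(-2) = 9 + 2 = 11)
Y = 25 (Y = (-5)² = 25)
a(c) = -7 (a(c) = -8 + 1 = -7)
p(k) = 275 + 25*k (p(k) = 25*(k + 11) = 25*(11 + k) = 275 + 25*k)
P = 4 (P = 2² = 4)
P*(a(1) + p(1)) = 4*(-7 + (275 + 25*1)) = 4*(-7 + (275 + 25)) = 4*(-7 + 300) = 4*293 = 1172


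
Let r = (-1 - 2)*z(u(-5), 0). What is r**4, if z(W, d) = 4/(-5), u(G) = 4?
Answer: 20736/625 ≈ 33.178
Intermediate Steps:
z(W, d) = -4/5 (z(W, d) = 4*(-1/5) = -4/5)
r = 12/5 (r = (-1 - 2)*(-4/5) = -3*(-4/5) = 12/5 ≈ 2.4000)
r**4 = (12/5)**4 = 20736/625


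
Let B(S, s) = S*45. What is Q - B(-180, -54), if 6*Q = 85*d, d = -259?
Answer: 26585/6 ≈ 4430.8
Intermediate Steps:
B(S, s) = 45*S
Q = -22015/6 (Q = (85*(-259))/6 = (⅙)*(-22015) = -22015/6 ≈ -3669.2)
Q - B(-180, -54) = -22015/6 - 45*(-180) = -22015/6 - 1*(-8100) = -22015/6 + 8100 = 26585/6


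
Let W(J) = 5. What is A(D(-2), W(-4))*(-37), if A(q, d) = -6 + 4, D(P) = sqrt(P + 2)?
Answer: 74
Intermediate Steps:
D(P) = sqrt(2 + P)
A(q, d) = -2
A(D(-2), W(-4))*(-37) = -2*(-37) = 74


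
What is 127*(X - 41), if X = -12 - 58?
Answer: -14097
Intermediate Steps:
X = -70
127*(X - 41) = 127*(-70 - 41) = 127*(-111) = -14097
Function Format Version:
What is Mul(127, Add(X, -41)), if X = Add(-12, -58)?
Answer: -14097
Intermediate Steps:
X = -70
Mul(127, Add(X, -41)) = Mul(127, Add(-70, -41)) = Mul(127, -111) = -14097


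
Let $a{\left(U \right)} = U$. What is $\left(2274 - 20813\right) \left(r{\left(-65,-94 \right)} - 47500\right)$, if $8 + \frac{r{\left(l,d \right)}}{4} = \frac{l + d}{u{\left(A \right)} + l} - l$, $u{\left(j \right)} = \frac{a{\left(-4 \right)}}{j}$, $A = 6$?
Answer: $\frac{172610622364}{197} \approx 8.762 \cdot 10^{8}$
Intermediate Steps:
$u{\left(j \right)} = - \frac{4}{j}$
$r{\left(l,d \right)} = -32 - 4 l + \frac{4 \left(d + l\right)}{- \frac{2}{3} + l}$ ($r{\left(l,d \right)} = -32 + 4 \left(\frac{l + d}{- \frac{4}{6} + l} - l\right) = -32 + 4 \left(\frac{d + l}{\left(-4\right) \frac{1}{6} + l} - l\right) = -32 + 4 \left(\frac{d + l}{- \frac{2}{3} + l} - l\right) = -32 + 4 \left(- l + \frac{d + l}{- \frac{2}{3} + l}\right) = -32 - \left(4 l - \frac{4 \left(d + l\right)}{- \frac{2}{3} + l}\right) = -32 - 4 l + \frac{4 \left(d + l\right)}{- \frac{2}{3} + l}$)
$\left(2274 - 20813\right) \left(r{\left(-65,-94 \right)} - 47500\right) = \left(2274 - 20813\right) \left(\frac{4 \left(16 - -1235 - 3 \left(-65\right)^{2} + 3 \left(-94\right)\right)}{-2 + 3 \left(-65\right)} - 47500\right) = - 18539 \left(\frac{4 \left(16 + 1235 - 12675 - 282\right)}{-2 - 195} - 47500\right) = - 18539 \left(\frac{4 \left(16 + 1235 - 12675 - 282\right)}{-197} - 47500\right) = - 18539 \left(4 \left(- \frac{1}{197}\right) \left(-11706\right) - 47500\right) = - 18539 \left(\frac{46824}{197} - 47500\right) = \left(-18539\right) \left(- \frac{9310676}{197}\right) = \frac{172610622364}{197}$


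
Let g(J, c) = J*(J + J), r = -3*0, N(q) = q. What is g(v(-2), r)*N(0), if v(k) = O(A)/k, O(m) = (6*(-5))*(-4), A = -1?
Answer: 0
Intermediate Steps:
r = 0
O(m) = 120 (O(m) = -30*(-4) = 120)
v(k) = 120/k
g(J, c) = 2*J² (g(J, c) = J*(2*J) = 2*J²)
g(v(-2), r)*N(0) = (2*(120/(-2))²)*0 = (2*(120*(-½))²)*0 = (2*(-60)²)*0 = (2*3600)*0 = 7200*0 = 0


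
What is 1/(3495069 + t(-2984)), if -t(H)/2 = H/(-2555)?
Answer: 2555/8929895327 ≈ 2.8612e-7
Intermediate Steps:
t(H) = 2*H/2555 (t(H) = -2*H/(-2555) = -2*H*(-1)/2555 = -(-2)*H/2555 = 2*H/2555)
1/(3495069 + t(-2984)) = 1/(3495069 + (2/2555)*(-2984)) = 1/(3495069 - 5968/2555) = 1/(8929895327/2555) = 2555/8929895327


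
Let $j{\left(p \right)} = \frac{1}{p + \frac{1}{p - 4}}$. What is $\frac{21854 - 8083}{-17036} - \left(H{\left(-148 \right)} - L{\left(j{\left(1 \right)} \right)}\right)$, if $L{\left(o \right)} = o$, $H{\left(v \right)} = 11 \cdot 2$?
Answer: $- \frac{363009}{17036} \approx -21.308$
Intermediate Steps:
$H{\left(v \right)} = 22$
$j{\left(p \right)} = \frac{1}{p + \frac{1}{-4 + p}}$
$\frac{21854 - 8083}{-17036} - \left(H{\left(-148 \right)} - L{\left(j{\left(1 \right)} \right)}\right) = \frac{21854 - 8083}{-17036} - \left(22 - \frac{-4 + 1}{1 + 1^{2} - 4}\right) = 13771 \left(- \frac{1}{17036}\right) - \left(22 - \frac{1}{1 + 1 - 4} \left(-3\right)\right) = - \frac{13771}{17036} - \left(22 - \frac{1}{-2} \left(-3\right)\right) = - \frac{13771}{17036} - \left(22 - \left(- \frac{1}{2}\right) \left(-3\right)\right) = - \frac{13771}{17036} - \left(22 - \frac{3}{2}\right) = - \frac{13771}{17036} - \frac{41}{2} = - \frac{363009}{17036}$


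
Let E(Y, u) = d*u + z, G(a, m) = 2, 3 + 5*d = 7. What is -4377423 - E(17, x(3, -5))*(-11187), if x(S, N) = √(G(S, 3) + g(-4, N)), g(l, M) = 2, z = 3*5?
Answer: -20958594/5 ≈ -4.1917e+6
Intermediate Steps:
z = 15
d = ⅘ (d = -⅗ + (⅕)*7 = -⅗ + 7/5 = ⅘ ≈ 0.80000)
x(S, N) = 2 (x(S, N) = √(2 + 2) = √4 = 2)
E(Y, u) = 15 + 4*u/5 (E(Y, u) = 4*u/5 + 15 = 15 + 4*u/5)
-4377423 - E(17, x(3, -5))*(-11187) = -4377423 - (15 + (⅘)*2)*(-11187) = -4377423 - (15 + 8/5)*(-11187) = -4377423 - 83*(-11187)/5 = -4377423 - 1*(-928521/5) = -4377423 + 928521/5 = -20958594/5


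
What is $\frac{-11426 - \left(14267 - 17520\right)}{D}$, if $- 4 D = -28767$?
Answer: $- \frac{32692}{28767} \approx -1.1364$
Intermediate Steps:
$D = \frac{28767}{4}$ ($D = \left(- \frac{1}{4}\right) \left(-28767\right) = \frac{28767}{4} \approx 7191.8$)
$\frac{-11426 - \left(14267 - 17520\right)}{D} = \frac{-11426 - \left(14267 - 17520\right)}{\frac{28767}{4}} = \left(-11426 - \left(14267 - 17520\right)\right) \frac{4}{28767} = \left(-11426 - -3253\right) \frac{4}{28767} = \left(-11426 + 3253\right) \frac{4}{28767} = \left(-8173\right) \frac{4}{28767} = - \frac{32692}{28767}$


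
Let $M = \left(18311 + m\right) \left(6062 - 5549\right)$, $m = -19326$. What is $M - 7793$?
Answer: $-528488$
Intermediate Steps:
$M = -520695$ ($M = \left(18311 - 19326\right) \left(6062 - 5549\right) = \left(-1015\right) 513 = -520695$)
$M - 7793 = -520695 - 7793 = -528488$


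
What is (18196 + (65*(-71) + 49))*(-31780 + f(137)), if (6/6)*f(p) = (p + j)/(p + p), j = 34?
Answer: -59341946435/137 ≈ -4.3315e+8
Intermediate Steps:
f(p) = (34 + p)/(2*p) (f(p) = (p + 34)/(p + p) = (34 + p)/((2*p)) = (34 + p)*(1/(2*p)) = (34 + p)/(2*p))
(18196 + (65*(-71) + 49))*(-31780 + f(137)) = (18196 + (65*(-71) + 49))*(-31780 + (½)*(34 + 137)/137) = (18196 + (-4615 + 49))*(-31780 + (½)*(1/137)*171) = (18196 - 4566)*(-31780 + 171/274) = 13630*(-8707549/274) = -59341946435/137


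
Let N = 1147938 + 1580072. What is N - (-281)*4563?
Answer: 4010213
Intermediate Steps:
N = 2728010
N - (-281)*4563 = 2728010 - (-281)*4563 = 2728010 - 1*(-1282203) = 2728010 + 1282203 = 4010213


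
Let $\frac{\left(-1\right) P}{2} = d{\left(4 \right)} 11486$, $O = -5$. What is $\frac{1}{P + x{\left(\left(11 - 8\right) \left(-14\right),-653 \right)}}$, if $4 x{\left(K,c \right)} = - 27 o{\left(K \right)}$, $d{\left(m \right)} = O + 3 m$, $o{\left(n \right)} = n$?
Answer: $- \frac{2}{321041} \approx -6.2297 \cdot 10^{-6}$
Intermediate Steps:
$d{\left(m \right)} = -5 + 3 m$
$x{\left(K,c \right)} = - \frac{27 K}{4}$ ($x{\left(K,c \right)} = \frac{\left(-27\right) K}{4} = - \frac{27 K}{4}$)
$P = -160804$ ($P = - 2 \left(-5 + 3 \cdot 4\right) 11486 = - 2 \left(-5 + 12\right) 11486 = - 2 \cdot 7 \cdot 11486 = \left(-2\right) 80402 = -160804$)
$\frac{1}{P + x{\left(\left(11 - 8\right) \left(-14\right),-653 \right)}} = \frac{1}{-160804 - \frac{27 \left(11 - 8\right) \left(-14\right)}{4}} = \frac{1}{-160804 - \frac{27 \cdot 3 \left(-14\right)}{4}} = \frac{1}{-160804 - - \frac{567}{2}} = \frac{1}{-160804 + \frac{567}{2}} = \frac{1}{- \frac{321041}{2}} = - \frac{2}{321041}$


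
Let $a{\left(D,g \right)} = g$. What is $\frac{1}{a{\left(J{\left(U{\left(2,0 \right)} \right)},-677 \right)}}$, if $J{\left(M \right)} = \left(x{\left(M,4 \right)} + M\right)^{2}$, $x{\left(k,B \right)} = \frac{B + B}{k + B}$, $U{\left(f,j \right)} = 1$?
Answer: $- \frac{1}{677} \approx -0.0014771$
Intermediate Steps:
$x{\left(k,B \right)} = \frac{2 B}{B + k}$
$J{\left(M \right)} = \left(M + \frac{8}{4 + M}\right)^{2}$ ($J{\left(M \right)} = \left(2 \cdot 4 \frac{1}{4 + M} + M\right)^{2} = \left(\frac{8}{4 + M} + M\right)^{2} = \left(M + \frac{8}{4 + M}\right)^{2}$)
$\frac{1}{a{\left(J{\left(U{\left(2,0 \right)} \right)},-677 \right)}} = \frac{1}{-677} = - \frac{1}{677}$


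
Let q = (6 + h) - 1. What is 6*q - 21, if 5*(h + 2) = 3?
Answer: 3/5 ≈ 0.60000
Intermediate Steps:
h = -7/5 (h = -2 + (1/5)*3 = -2 + 3/5 = -7/5 ≈ -1.4000)
q = 18/5 (q = (6 - 7/5) - 1 = 23/5 - 1 = 18/5 ≈ 3.6000)
6*q - 21 = 6*(18/5) - 21 = 108/5 - 21 = 3/5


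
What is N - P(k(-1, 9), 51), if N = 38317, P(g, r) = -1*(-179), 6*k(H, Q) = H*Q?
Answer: 38138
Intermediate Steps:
k(H, Q) = H*Q/6 (k(H, Q) = (H*Q)/6 = H*Q/6)
P(g, r) = 179
N - P(k(-1, 9), 51) = 38317 - 1*179 = 38317 - 179 = 38138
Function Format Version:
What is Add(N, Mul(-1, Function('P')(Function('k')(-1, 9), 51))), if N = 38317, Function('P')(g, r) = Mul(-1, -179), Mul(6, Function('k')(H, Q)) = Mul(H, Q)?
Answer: 38138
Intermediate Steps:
Function('k')(H, Q) = Mul(Rational(1, 6), H, Q) (Function('k')(H, Q) = Mul(Rational(1, 6), Mul(H, Q)) = Mul(Rational(1, 6), H, Q))
Function('P')(g, r) = 179
Add(N, Mul(-1, Function('P')(Function('k')(-1, 9), 51))) = Add(38317, Mul(-1, 179)) = Add(38317, -179) = 38138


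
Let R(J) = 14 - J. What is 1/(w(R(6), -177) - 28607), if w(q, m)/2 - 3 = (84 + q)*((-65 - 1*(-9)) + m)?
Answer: -1/71473 ≈ -1.3991e-5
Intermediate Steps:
w(q, m) = 6 + 2*(-56 + m)*(84 + q) (w(q, m) = 6 + 2*((84 + q)*((-65 - 1*(-9)) + m)) = 6 + 2*((84 + q)*((-65 + 9) + m)) = 6 + 2*((84 + q)*(-56 + m)) = 6 + 2*((-56 + m)*(84 + q)) = 6 + 2*(-56 + m)*(84 + q))
1/(w(R(6), -177) - 28607) = 1/((-9402 - 112*(14 - 1*6) + 168*(-177) + 2*(-177)*(14 - 1*6)) - 28607) = 1/((-9402 - 112*(14 - 6) - 29736 + 2*(-177)*(14 - 6)) - 28607) = 1/((-9402 - 112*8 - 29736 + 2*(-177)*8) - 28607) = 1/((-9402 - 896 - 29736 - 2832) - 28607) = 1/(-42866 - 28607) = 1/(-71473) = -1/71473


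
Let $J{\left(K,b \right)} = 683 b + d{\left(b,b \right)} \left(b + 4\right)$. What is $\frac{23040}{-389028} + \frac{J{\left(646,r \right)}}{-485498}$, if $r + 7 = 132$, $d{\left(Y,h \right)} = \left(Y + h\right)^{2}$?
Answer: $- \frac{265078115785}{15739359662} \approx -16.842$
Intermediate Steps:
$r = 125$ ($r = -7 + 132 = 125$)
$J{\left(K,b \right)} = 683 b + 4 b^{2} \left(4 + b\right)$ ($J{\left(K,b \right)} = 683 b + \left(b + b\right)^{2} \left(b + 4\right) = 683 b + \left(2 b\right)^{2} \left(4 + b\right) = 683 b + 4 b^{2} \left(4 + b\right)$)
$\frac{23040}{-389028} + \frac{J{\left(646,r \right)}}{-485498} = \frac{23040}{-389028} + \frac{125 \left(683 + 4 \cdot 125^{2} + 16 \cdot 125\right)}{-485498} = 23040 \left(- \frac{1}{389028}\right) + 125 \left(683 + 4 \cdot 15625 + 2000\right) \left(- \frac{1}{485498}\right) = - \frac{1920}{32419} + 125 \left(683 + 62500 + 2000\right) \left(- \frac{1}{485498}\right) = - \frac{1920}{32419} + 125 \cdot 65183 \left(- \frac{1}{485498}\right) = - \frac{1920}{32419} + 8147875 \left(- \frac{1}{485498}\right) = - \frac{1920}{32419} - \frac{8147875}{485498} = - \frac{265078115785}{15739359662}$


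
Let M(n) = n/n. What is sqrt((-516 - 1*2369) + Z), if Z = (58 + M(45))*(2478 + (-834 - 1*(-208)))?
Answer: sqrt(106383) ≈ 326.16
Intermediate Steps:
M(n) = 1
Z = 109268 (Z = (58 + 1)*(2478 + (-834 - 1*(-208))) = 59*(2478 + (-834 + 208)) = 59*(2478 - 626) = 59*1852 = 109268)
sqrt((-516 - 1*2369) + Z) = sqrt((-516 - 1*2369) + 109268) = sqrt((-516 - 2369) + 109268) = sqrt(-2885 + 109268) = sqrt(106383)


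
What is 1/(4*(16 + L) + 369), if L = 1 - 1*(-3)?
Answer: 1/449 ≈ 0.0022272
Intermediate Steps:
L = 4 (L = 1 + 3 = 4)
1/(4*(16 + L) + 369) = 1/(4*(16 + 4) + 369) = 1/(4*20 + 369) = 1/(80 + 369) = 1/449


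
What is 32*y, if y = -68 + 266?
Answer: 6336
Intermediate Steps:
y = 198
32*y = 32*198 = 6336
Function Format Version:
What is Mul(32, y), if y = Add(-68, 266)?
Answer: 6336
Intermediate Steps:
y = 198
Mul(32, y) = Mul(32, 198) = 6336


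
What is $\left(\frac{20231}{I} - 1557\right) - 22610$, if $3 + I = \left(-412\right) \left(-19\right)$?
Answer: $- \frac{189086544}{7825} \approx -24164.0$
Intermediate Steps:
$I = 7825$ ($I = -3 - -7828 = -3 + 7828 = 7825$)
$\left(\frac{20231}{I} - 1557\right) - 22610 = \left(\frac{20231}{7825} - 1557\right) - 22610 = - \frac{12163294}{7825} - 22610 = - \frac{189086544}{7825}$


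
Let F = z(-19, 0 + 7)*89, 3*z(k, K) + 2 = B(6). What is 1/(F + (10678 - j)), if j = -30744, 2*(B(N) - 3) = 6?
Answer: 3/124622 ≈ 2.4073e-5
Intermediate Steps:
B(N) = 6 (B(N) = 3 + (½)*6 = 3 + 3 = 6)
z(k, K) = 4/3 (z(k, K) = -⅔ + (⅓)*6 = -⅔ + 2 = 4/3)
F = 356/3 (F = (4/3)*89 = 356/3 ≈ 118.67)
1/(F + (10678 - j)) = 1/(356/3 + (10678 - 1*(-30744))) = 1/(356/3 + (10678 + 30744)) = 1/(356/3 + 41422) = 1/(124622/3) = 3/124622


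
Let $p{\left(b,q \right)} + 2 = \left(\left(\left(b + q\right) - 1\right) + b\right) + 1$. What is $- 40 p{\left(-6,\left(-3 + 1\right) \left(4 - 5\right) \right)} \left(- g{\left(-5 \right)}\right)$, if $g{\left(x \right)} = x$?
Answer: $2400$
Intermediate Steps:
$p{\left(b,q \right)} = -2 + q + 2 b$ ($p{\left(b,q \right)} = -2 + \left(\left(\left(\left(b + q\right) - 1\right) + b\right) + 1\right) = -2 + \left(\left(\left(-1 + b + q\right) + b\right) + 1\right) = -2 + \left(\left(-1 + q + 2 b\right) + 1\right) = -2 + \left(q + 2 b\right) = -2 + q + 2 b$)
$- 40 p{\left(-6,\left(-3 + 1\right) \left(4 - 5\right) \right)} \left(- g{\left(-5 \right)}\right) = - 40 \left(-2 + \left(-3 + 1\right) \left(4 - 5\right) + 2 \left(-6\right)\right) \left(\left(-1\right) \left(-5\right)\right) = - 40 \left(-2 - -2 - 12\right) 5 = - 40 \left(-2 + 2 - 12\right) 5 = \left(-40\right) \left(-12\right) 5 = 480 \cdot 5 = 2400$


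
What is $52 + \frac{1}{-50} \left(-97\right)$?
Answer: $\frac{2697}{50} \approx 53.94$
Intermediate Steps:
$52 + \frac{1}{-50} \left(-97\right) = 52 - - \frac{97}{50} = 52 + \frac{97}{50} = \frac{2697}{50}$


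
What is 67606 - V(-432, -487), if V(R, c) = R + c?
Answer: 68525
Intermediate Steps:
67606 - V(-432, -487) = 67606 - (-432 - 487) = 67606 - 1*(-919) = 67606 + 919 = 68525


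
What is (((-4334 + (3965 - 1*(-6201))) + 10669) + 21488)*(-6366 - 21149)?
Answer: -1045267335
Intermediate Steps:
(((-4334 + (3965 - 1*(-6201))) + 10669) + 21488)*(-6366 - 21149) = (((-4334 + (3965 + 6201)) + 10669) + 21488)*(-27515) = (((-4334 + 10166) + 10669) + 21488)*(-27515) = ((5832 + 10669) + 21488)*(-27515) = (16501 + 21488)*(-27515) = 37989*(-27515) = -1045267335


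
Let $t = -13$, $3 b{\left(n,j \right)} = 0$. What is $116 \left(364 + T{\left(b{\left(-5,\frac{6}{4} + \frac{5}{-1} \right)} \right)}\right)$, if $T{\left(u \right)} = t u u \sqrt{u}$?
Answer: $42224$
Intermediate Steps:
$b{\left(n,j \right)} = 0$ ($b{\left(n,j \right)} = \frac{1}{3} \cdot 0 = 0$)
$T{\left(u \right)} = - 13 u^{\frac{5}{2}}$ ($T{\left(u \right)} = - 13 u u \sqrt{u} = - 13 u^{2} \sqrt{u} = - 13 u^{\frac{5}{2}}$)
$116 \left(364 + T{\left(b{\left(-5,\frac{6}{4} + \frac{5}{-1} \right)} \right)}\right) = 116 \left(364 - 13 \cdot 0^{\frac{5}{2}}\right) = 116 \left(364 - 0\right) = 116 \left(364 + 0\right) = 116 \cdot 364 = 42224$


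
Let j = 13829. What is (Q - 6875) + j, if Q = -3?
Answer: 6951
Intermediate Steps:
(Q - 6875) + j = (-3 - 6875) + 13829 = -6878 + 13829 = 6951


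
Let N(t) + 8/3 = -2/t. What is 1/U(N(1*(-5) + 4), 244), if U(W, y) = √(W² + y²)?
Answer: 3*√133957/267914 ≈ 0.0040983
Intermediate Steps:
N(t) = -8/3 - 2/t
1/U(N(1*(-5) + 4), 244) = 1/(√((-8/3 - 2/(1*(-5) + 4))² + 244²)) = 1/(√((-8/3 - 2/(-5 + 4))² + 59536)) = 1/(√((-8/3 - 2/(-1))² + 59536)) = 1/(√((-8/3 - 2*(-1))² + 59536)) = 1/(√((-8/3 + 2)² + 59536)) = 1/(√((-⅔)² + 59536)) = 1/(√(4/9 + 59536)) = 1/(√(535828/9)) = 1/(2*√133957/3) = 3*√133957/267914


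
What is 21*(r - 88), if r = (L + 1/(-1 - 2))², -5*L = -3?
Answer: -138488/75 ≈ -1846.5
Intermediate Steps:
L = ⅗ (L = -⅕*(-3) = ⅗ ≈ 0.60000)
r = 16/225 (r = (⅗ + 1/(-1 - 2))² = (⅗ + 1/(-3))² = (⅗ - ⅓)² = (4/15)² = 16/225 ≈ 0.071111)
21*(r - 88) = 21*(16/225 - 88) = 21*(-19784/225) = -138488/75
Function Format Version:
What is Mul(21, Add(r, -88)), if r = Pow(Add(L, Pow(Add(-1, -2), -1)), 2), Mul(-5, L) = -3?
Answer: Rational(-138488, 75) ≈ -1846.5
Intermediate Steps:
L = Rational(3, 5) (L = Mul(Rational(-1, 5), -3) = Rational(3, 5) ≈ 0.60000)
r = Rational(16, 225) (r = Pow(Add(Rational(3, 5), Pow(Add(-1, -2), -1)), 2) = Pow(Add(Rational(3, 5), Pow(-3, -1)), 2) = Pow(Add(Rational(3, 5), Rational(-1, 3)), 2) = Pow(Rational(4, 15), 2) = Rational(16, 225) ≈ 0.071111)
Mul(21, Add(r, -88)) = Mul(21, Add(Rational(16, 225), -88)) = Mul(21, Rational(-19784, 225)) = Rational(-138488, 75)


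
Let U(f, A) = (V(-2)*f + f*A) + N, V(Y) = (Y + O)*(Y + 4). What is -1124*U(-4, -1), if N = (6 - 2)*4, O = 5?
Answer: 4496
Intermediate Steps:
V(Y) = (4 + Y)*(5 + Y) (V(Y) = (Y + 5)*(Y + 4) = (5 + Y)*(4 + Y) = (4 + Y)*(5 + Y))
N = 16 (N = 4*4 = 16)
U(f, A) = 16 + 6*f + A*f (U(f, A) = ((20 + (-2)² + 9*(-2))*f + f*A) + 16 = ((20 + 4 - 18)*f + A*f) + 16 = (6*f + A*f) + 16 = 16 + 6*f + A*f)
-1124*U(-4, -1) = -1124*(16 + 6*(-4) - 1*(-4)) = -1124*(16 - 24 + 4) = -1124*(-4) = 4496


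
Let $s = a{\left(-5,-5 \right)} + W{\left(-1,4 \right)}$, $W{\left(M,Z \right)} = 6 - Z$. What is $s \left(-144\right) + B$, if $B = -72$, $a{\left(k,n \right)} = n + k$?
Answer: $1080$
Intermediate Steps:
$a{\left(k,n \right)} = k + n$
$s = -8$ ($s = \left(-5 - 5\right) + \left(6 - 4\right) = -10 + \left(6 - 4\right) = -10 + 2 = -8$)
$s \left(-144\right) + B = \left(-8\right) \left(-144\right) - 72 = 1152 - 72 = 1080$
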